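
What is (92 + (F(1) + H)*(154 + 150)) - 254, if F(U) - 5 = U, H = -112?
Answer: -32386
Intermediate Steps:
F(U) = 5 + U
(92 + (F(1) + H)*(154 + 150)) - 254 = (92 + ((5 + 1) - 112)*(154 + 150)) - 254 = (92 + (6 - 112)*304) - 254 = (92 - 106*304) - 254 = (92 - 32224) - 254 = -32132 - 254 = -32386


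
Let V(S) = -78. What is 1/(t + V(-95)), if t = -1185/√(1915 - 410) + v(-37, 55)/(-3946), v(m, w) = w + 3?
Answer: -91410713779/6038125792624 + 922576773*√1505/6038125792624 ≈ -0.0092115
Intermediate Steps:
v(m, w) = 3 + w
t = -29/1973 - 237*√1505/301 (t = -1185/√(1915 - 410) + (3 + 55)/(-3946) = -1185*√1505/1505 + 58*(-1/3946) = -237*√1505/301 - 29/1973 = -29/1973 - 237*√1505/301 ≈ -30.560)
1/(t + V(-95)) = 1/((-29/1973 - 237*√1505/301) - 78) = 1/(-153923/1973 - 237*√1505/301)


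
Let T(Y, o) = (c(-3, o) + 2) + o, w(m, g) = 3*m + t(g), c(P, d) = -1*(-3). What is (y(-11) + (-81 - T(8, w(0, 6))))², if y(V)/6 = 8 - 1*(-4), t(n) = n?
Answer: 400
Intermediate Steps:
c(P, d) = 3
w(m, g) = g + 3*m (w(m, g) = 3*m + g = g + 3*m)
T(Y, o) = 5 + o (T(Y, o) = (3 + 2) + o = 5 + o)
y(V) = 72 (y(V) = 6*(8 - 1*(-4)) = 6*(8 + 4) = 6*12 = 72)
(y(-11) + (-81 - T(8, w(0, 6))))² = (72 + (-81 - (5 + (6 + 3*0))))² = (72 + (-81 - (5 + (6 + 0))))² = (72 + (-81 - (5 + 6)))² = (72 + (-81 - 1*11))² = (72 + (-81 - 11))² = (72 - 92)² = (-20)² = 400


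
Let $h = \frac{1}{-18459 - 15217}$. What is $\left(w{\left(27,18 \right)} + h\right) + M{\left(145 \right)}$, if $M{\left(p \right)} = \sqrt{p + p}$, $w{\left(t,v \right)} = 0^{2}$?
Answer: $- \frac{1}{33676} + \sqrt{290} \approx 17.029$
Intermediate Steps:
$h = - \frac{1}{33676}$ ($h = \frac{1}{-33676} = - \frac{1}{33676} \approx -2.9695 \cdot 10^{-5}$)
$w{\left(t,v \right)} = 0$
$M{\left(p \right)} = \sqrt{2} \sqrt{p}$ ($M{\left(p \right)} = \sqrt{2 p} = \sqrt{2} \sqrt{p}$)
$\left(w{\left(27,18 \right)} + h\right) + M{\left(145 \right)} = \left(0 - \frac{1}{33676}\right) + \sqrt{2} \sqrt{145} = - \frac{1}{33676} + \sqrt{290}$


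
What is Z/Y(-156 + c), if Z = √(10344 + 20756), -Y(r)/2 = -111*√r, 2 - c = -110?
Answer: -5*I*√3421/2442 ≈ -0.11976*I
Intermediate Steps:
c = 112 (c = 2 - 1*(-110) = 2 + 110 = 112)
Y(r) = 222*√r (Y(r) = -(-222)*√r = 222*√r)
Z = 10*√311 (Z = √31100 = 10*√311 ≈ 176.35)
Z/Y(-156 + c) = (10*√311)/((222*√(-156 + 112))) = (10*√311)/((222*√(-44))) = (10*√311)/((222*(2*I*√11))) = (10*√311)/((444*I*√11)) = (10*√311)*(-I*√11/4884) = -5*I*√3421/2442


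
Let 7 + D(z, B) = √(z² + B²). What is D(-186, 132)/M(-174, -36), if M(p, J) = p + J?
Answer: 1/30 - 17*√5/35 ≈ -1.0528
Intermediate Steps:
M(p, J) = J + p
D(z, B) = -7 + √(B² + z²) (D(z, B) = -7 + √(z² + B²) = -7 + √(B² + z²))
D(-186, 132)/M(-174, -36) = (-7 + √(132² + (-186)²))/(-36 - 174) = (-7 + √(17424 + 34596))/(-210) = (-7 + √52020)*(-1/210) = (-7 + 102*√5)*(-1/210) = 1/30 - 17*√5/35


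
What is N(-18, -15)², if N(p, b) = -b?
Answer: 225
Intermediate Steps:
N(-18, -15)² = (-1*(-15))² = 15² = 225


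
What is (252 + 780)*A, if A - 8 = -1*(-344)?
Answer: 363264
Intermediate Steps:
A = 352 (A = 8 - 1*(-344) = 8 + 344 = 352)
(252 + 780)*A = (252 + 780)*352 = 1032*352 = 363264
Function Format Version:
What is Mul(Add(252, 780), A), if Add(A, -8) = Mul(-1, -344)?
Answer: 363264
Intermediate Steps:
A = 352 (A = Add(8, Mul(-1, -344)) = Add(8, 344) = 352)
Mul(Add(252, 780), A) = Mul(Add(252, 780), 352) = Mul(1032, 352) = 363264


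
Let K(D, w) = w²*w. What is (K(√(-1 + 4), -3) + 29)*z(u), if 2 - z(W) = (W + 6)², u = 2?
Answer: -124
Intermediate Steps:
z(W) = 2 - (6 + W)² (z(W) = 2 - (W + 6)² = 2 - (6 + W)²)
K(D, w) = w³
(K(√(-1 + 4), -3) + 29)*z(u) = ((-3)³ + 29)*(2 - (6 + 2)²) = (-27 + 29)*(2 - 1*8²) = 2*(2 - 1*64) = 2*(2 - 64) = 2*(-62) = -124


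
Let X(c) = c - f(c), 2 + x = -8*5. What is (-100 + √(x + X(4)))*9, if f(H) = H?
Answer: -900 + 9*I*√42 ≈ -900.0 + 58.327*I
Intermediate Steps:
x = -42 (x = -2 - 8*5 = -2 - 40 = -42)
X(c) = 0 (X(c) = c - c = 0)
(-100 + √(x + X(4)))*9 = (-100 + √(-42 + 0))*9 = (-100 + √(-42))*9 = (-100 + I*√42)*9 = -900 + 9*I*√42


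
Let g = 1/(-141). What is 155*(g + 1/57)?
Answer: 4340/2679 ≈ 1.6200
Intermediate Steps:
g = -1/141 ≈ -0.0070922
155*(g + 1/57) = 155*(-1/141 + 1/57) = 155*(28/2679) = 4340/2679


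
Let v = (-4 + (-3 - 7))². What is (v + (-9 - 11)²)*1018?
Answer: 606728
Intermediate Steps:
v = 196 (v = (-4 - 10)² = (-14)² = 196)
(v + (-9 - 11)²)*1018 = (196 + (-9 - 11)²)*1018 = (196 + (-20)²)*1018 = (196 + 400)*1018 = 596*1018 = 606728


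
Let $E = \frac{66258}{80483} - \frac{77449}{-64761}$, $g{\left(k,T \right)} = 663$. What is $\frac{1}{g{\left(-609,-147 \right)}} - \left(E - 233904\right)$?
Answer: $\frac{531417582522944}{2271966989} \approx 2.339 \cdot 10^{5}$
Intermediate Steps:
$E = \frac{10524262205}{5212159563}$ ($E = 66258 \cdot \frac{1}{80483} - - \frac{77449}{64761} = \frac{66258}{80483} + \frac{77449}{64761} = \frac{10524262205}{5212159563} \approx 2.0192$)
$\frac{1}{g{\left(-609,-147 \right)}} - \left(E - 233904\right) = \frac{1}{663} - \left(\frac{10524262205}{5212159563} - 233904\right) = \frac{1}{663} - - \frac{1219134446161747}{5212159563} = \frac{1}{663} + \frac{1219134446161747}{5212159563} = \frac{531417582522944}{2271966989}$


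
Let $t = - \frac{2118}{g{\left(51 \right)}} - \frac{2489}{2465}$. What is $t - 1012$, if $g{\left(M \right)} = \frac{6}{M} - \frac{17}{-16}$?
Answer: $- \frac{740545263}{263755} \approx -2807.7$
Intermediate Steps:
$g{\left(M \right)} = \frac{17}{16} + \frac{6}{M}$ ($g{\left(M \right)} = \frac{6}{M} - - \frac{17}{16} = \frac{6}{M} + \frac{17}{16} = \frac{17}{16} + \frac{6}{M}$)
$t = - \frac{473625203}{263755}$ ($t = - \frac{2118}{\frac{17}{16} + \frac{6}{51}} - \frac{2489}{2465} = - \frac{2118}{\frac{17}{16} + 6 \cdot \frac{1}{51}} - \frac{2489}{2465} = - \frac{2118}{\frac{17}{16} + \frac{2}{17}} - \frac{2489}{2465} = - \frac{2118}{\frac{321}{272}} - \frac{2489}{2465} = \left(-2118\right) \frac{272}{321} - \frac{2489}{2465} = - \frac{192032}{107} - \frac{2489}{2465} = - \frac{473625203}{263755} \approx -1795.7$)
$t - 1012 = - \frac{473625203}{263755} - 1012 = - \frac{740545263}{263755}$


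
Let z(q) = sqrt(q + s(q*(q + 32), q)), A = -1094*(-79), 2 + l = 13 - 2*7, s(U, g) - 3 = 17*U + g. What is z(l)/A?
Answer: I*sqrt(1482)/86426 ≈ 0.00044543*I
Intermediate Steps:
s(U, g) = 3 + g + 17*U (s(U, g) = 3 + (17*U + g) = 3 + (g + 17*U) = 3 + g + 17*U)
l = -3 (l = -2 + (13 - 2*7) = -2 + (13 - 14) = -2 - 1 = -3)
A = 86426
z(q) = sqrt(3 + 2*q + 17*q*(32 + q)) (z(q) = sqrt(q + (3 + q + 17*(q*(q + 32)))) = sqrt(q + (3 + q + 17*(q*(32 + q)))) = sqrt(q + (3 + q + 17*q*(32 + q))) = sqrt(3 + 2*q + 17*q*(32 + q)))
z(l)/A = sqrt(3 + 17*(-3)**2 + 546*(-3))/86426 = sqrt(3 + 17*9 - 1638)*(1/86426) = sqrt(3 + 153 - 1638)*(1/86426) = sqrt(-1482)*(1/86426) = (I*sqrt(1482))*(1/86426) = I*sqrt(1482)/86426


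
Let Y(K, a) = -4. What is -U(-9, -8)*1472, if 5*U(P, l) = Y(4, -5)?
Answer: 5888/5 ≈ 1177.6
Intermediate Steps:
U(P, l) = -4/5 (U(P, l) = (1/5)*(-4) = -4/5)
-U(-9, -8)*1472 = -1*(-4/5)*1472 = (4/5)*1472 = 5888/5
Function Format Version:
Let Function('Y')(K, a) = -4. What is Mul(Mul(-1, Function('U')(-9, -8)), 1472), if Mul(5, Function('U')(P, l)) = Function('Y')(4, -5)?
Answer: Rational(5888, 5) ≈ 1177.6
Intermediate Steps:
Function('U')(P, l) = Rational(-4, 5) (Function('U')(P, l) = Mul(Rational(1, 5), -4) = Rational(-4, 5))
Mul(Mul(-1, Function('U')(-9, -8)), 1472) = Mul(Mul(-1, Rational(-4, 5)), 1472) = Mul(Rational(4, 5), 1472) = Rational(5888, 5)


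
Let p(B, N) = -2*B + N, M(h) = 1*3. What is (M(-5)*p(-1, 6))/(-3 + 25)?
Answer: 12/11 ≈ 1.0909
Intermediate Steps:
M(h) = 3
p(B, N) = N - 2*B
(M(-5)*p(-1, 6))/(-3 + 25) = (3*(6 - 2*(-1)))/(-3 + 25) = (3*(6 + 2))/22 = (3*8)*(1/22) = 24*(1/22) = 12/11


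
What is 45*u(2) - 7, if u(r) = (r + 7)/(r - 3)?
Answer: -412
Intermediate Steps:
u(r) = (7 + r)/(-3 + r)
45*u(2) - 7 = 45*((7 + 2)/(-3 + 2)) - 7 = 45*(9/(-1)) - 7 = 45*(-1*9) - 7 = 45*(-9) - 7 = -405 - 7 = -412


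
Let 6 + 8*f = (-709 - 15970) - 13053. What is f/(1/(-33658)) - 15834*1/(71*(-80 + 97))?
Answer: 302028062339/2414 ≈ 1.2512e+8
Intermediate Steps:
f = -14869/4 (f = -3/4 + ((-709 - 15970) - 13053)/8 = -3/4 + (-16679 - 13053)/8 = -3/4 + (1/8)*(-29732) = -3/4 - 7433/2 = -14869/4 ≈ -3717.3)
f/(1/(-33658)) - 15834*1/(71*(-80 + 97)) = -14869/(4*(1/(-33658))) - 15834*1/(71*(-80 + 97)) = -14869/(4*(-1/33658)) - 15834/(17*71) = -14869/4*(-33658) - 15834/1207 = 250230401/2 - 15834*1/1207 = 250230401/2 - 15834/1207 = 302028062339/2414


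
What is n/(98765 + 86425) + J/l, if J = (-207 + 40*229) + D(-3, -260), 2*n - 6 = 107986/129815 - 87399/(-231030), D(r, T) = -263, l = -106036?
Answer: -76592605151848901/934810484170302600 ≈ -0.081934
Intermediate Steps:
n = 4805348077/1332940420 (n = 3 + (107986/129815 - 87399/(-231030))/2 = 3 + (107986*(1/129815) - 87399*(-1/231030))/2 = 3 + (107986/129815 + 9711/25670)/2 = 3 + (½)*(806526817/666470210) = 3 + 806526817/1332940420 = 4805348077/1332940420 ≈ 3.6051)
J = 8690 (J = (-207 + 40*229) - 263 = (-207 + 9160) - 263 = 8953 - 263 = 8690)
n/(98765 + 86425) + J/l = 4805348077/(1332940420*(98765 + 86425)) + 8690/(-106036) = (4805348077/1332940420)/185190 + 8690*(-1/106036) = (4805348077/1332940420)*(1/185190) - 4345/53018 = 4805348077/246847236379800 - 4345/53018 = -76592605151848901/934810484170302600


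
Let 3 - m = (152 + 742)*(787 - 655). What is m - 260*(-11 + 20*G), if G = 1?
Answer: -120345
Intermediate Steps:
m = -118005 (m = 3 - (152 + 742)*(787 - 655) = 3 - 894*132 = 3 - 1*118008 = 3 - 118008 = -118005)
m - 260*(-11 + 20*G) = -118005 - 260*(-11 + 20*1) = -118005 - 260*(-11 + 20) = -118005 - 260*9 = -118005 - 2340 = -120345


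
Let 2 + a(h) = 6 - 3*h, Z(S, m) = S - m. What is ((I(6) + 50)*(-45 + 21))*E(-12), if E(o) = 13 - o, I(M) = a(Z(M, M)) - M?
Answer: -28800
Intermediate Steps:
a(h) = 4 - 3*h (a(h) = -2 + (6 - 3*h) = 4 - 3*h)
I(M) = 4 - M (I(M) = (4 - 3*(M - M)) - M = (4 - 3*0) - M = (4 + 0) - M = 4 - M)
((I(6) + 50)*(-45 + 21))*E(-12) = (((4 - 1*6) + 50)*(-45 + 21))*(13 - 1*(-12)) = (((4 - 6) + 50)*(-24))*(13 + 12) = ((-2 + 50)*(-24))*25 = (48*(-24))*25 = -1152*25 = -28800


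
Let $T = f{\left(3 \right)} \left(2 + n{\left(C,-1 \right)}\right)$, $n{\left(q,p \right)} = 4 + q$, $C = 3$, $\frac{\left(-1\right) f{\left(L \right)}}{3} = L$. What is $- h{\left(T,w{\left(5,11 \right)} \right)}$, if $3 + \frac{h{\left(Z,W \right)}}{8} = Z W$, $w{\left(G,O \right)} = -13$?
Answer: $-8400$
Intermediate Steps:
$f{\left(L \right)} = - 3 L$
$T = -81$ ($T = \left(-3\right) 3 \left(2 + \left(4 + 3\right)\right) = - 9 \left(2 + 7\right) = \left(-9\right) 9 = -81$)
$h{\left(Z,W \right)} = -24 + 8 W Z$ ($h{\left(Z,W \right)} = -24 + 8 Z W = -24 + 8 W Z$)
$- h{\left(T,w{\left(5,11 \right)} \right)} = - (-24 + 8 \left(-13\right) \left(-81\right)) = - (-24 + 8424) = \left(-1\right) 8400 = -8400$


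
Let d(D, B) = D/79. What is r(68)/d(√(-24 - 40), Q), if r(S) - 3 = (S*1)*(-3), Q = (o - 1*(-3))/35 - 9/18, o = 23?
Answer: 15879*I/8 ≈ 1984.9*I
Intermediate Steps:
Q = 17/70 (Q = (23 - 1*(-3))/35 - 9/18 = (23 + 3)*(1/35) - 9*1/18 = 26*(1/35) - ½ = 26/35 - ½ = 17/70 ≈ 0.24286)
d(D, B) = D/79 (d(D, B) = D*(1/79) = D/79)
r(S) = 3 - 3*S (r(S) = 3 + (S*1)*(-3) = 3 + S*(-3) = 3 - 3*S)
r(68)/d(√(-24 - 40), Q) = (3 - 3*68)/((√(-24 - 40)/79)) = (3 - 204)/((√(-64)/79)) = -201*(-79*I/8) = -(-15879)*I/8 = 15879*I/8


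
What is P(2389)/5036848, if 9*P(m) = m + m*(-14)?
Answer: -31057/45331632 ≈ -0.00068511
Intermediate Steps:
P(m) = -13*m/9 (P(m) = (m + m*(-14))/9 = (m - 14*m)/9 = (-13*m)/9 = -13*m/9)
P(2389)/5036848 = -13/9*2389/5036848 = -31057/9*1/5036848 = -31057/45331632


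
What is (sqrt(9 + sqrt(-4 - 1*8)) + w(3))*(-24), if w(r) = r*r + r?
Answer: -288 - 24*sqrt(9 + 2*I*sqrt(3)) ≈ -361.28 - 13.615*I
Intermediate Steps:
w(r) = r + r**2 (w(r) = r**2 + r = r + r**2)
(sqrt(9 + sqrt(-4 - 1*8)) + w(3))*(-24) = (sqrt(9 + sqrt(-4 - 1*8)) + 3*(1 + 3))*(-24) = (sqrt(9 + sqrt(-4 - 8)) + 3*4)*(-24) = (sqrt(9 + sqrt(-12)) + 12)*(-24) = (sqrt(9 + 2*I*sqrt(3)) + 12)*(-24) = (12 + sqrt(9 + 2*I*sqrt(3)))*(-24) = -288 - 24*sqrt(9 + 2*I*sqrt(3))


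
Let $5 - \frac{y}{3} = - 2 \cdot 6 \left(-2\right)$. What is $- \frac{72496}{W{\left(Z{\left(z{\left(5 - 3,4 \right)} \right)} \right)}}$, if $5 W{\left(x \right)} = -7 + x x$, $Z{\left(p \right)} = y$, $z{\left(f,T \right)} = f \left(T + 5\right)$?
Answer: $- \frac{181240}{1621} \approx -111.81$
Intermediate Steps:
$y = -57$ ($y = 15 - 3 \left(- 2 \cdot 6 \left(-2\right)\right) = 15 - 3 \left(\left(-2\right) \left(-12\right)\right) = 15 - 72 = -57$)
$z{\left(f,T \right)} = f \left(5 + T\right)$
$Z{\left(p \right)} = -57$
$W{\left(x \right)} = - \frac{7}{5} + \frac{x^{2}}{5}$ ($W{\left(x \right)} = \frac{-7 + x x}{5} = \frac{-7 + x^{2}}{5} = - \frac{7}{5} + \frac{x^{2}}{5}$)
$- \frac{72496}{W{\left(Z{\left(z{\left(5 - 3,4 \right)} \right)} \right)}} = - \frac{72496}{- \frac{7}{5} + \frac{\left(-57\right)^{2}}{5}} = - \frac{72496}{- \frac{7}{5} + \frac{1}{5} \cdot 3249} = - \frac{72496}{- \frac{7}{5} + \frac{3249}{5}} = - \frac{72496}{\frac{3242}{5}} = \left(-72496\right) \frac{5}{3242} = - \frac{181240}{1621}$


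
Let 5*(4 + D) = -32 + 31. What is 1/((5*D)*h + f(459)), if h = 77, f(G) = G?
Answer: -1/1158 ≈ -0.00086356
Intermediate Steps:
D = -21/5 (D = -4 + (-32 + 31)/5 = -4 + (⅕)*(-1) = -4 - ⅕ = -21/5 ≈ -4.2000)
1/((5*D)*h + f(459)) = 1/((5*(-21/5))*77 + 459) = 1/(-21*77 + 459) = 1/(-1617 + 459) = 1/(-1158) = -1/1158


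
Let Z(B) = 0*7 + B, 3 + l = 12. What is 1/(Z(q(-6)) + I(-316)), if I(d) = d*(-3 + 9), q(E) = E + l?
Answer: -1/1893 ≈ -0.00052826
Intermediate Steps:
l = 9 (l = -3 + 12 = 9)
q(E) = 9 + E (q(E) = E + 9 = 9 + E)
I(d) = 6*d (I(d) = d*6 = 6*d)
Z(B) = B (Z(B) = 0 + B = B)
1/(Z(q(-6)) + I(-316)) = 1/((9 - 6) + 6*(-316)) = 1/(3 - 1896) = 1/(-1893) = -1/1893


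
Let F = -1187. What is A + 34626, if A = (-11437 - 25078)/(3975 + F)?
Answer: 96500773/2788 ≈ 34613.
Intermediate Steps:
A = -36515/2788 (A = (-11437 - 25078)/(3975 - 1187) = -36515/2788 ≈ -13.097)
A + 34626 = -36515/2788 + 34626 = 96500773/2788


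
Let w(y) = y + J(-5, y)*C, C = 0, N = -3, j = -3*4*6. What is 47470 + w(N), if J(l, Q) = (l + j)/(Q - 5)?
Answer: 47467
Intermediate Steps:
j = -72 (j = -12*6 = -72)
J(l, Q) = (-72 + l)/(-5 + Q) (J(l, Q) = (l - 72)/(Q - 5) = (-72 + l)/(-5 + Q))
w(y) = y (w(y) = y + ((-72 - 5)/(-5 + y))*0 = y + (-77/(-5 + y))*0 = y - 77/(-5 + y)*0 = y + 0 = y)
47470 + w(N) = 47470 - 3 = 47467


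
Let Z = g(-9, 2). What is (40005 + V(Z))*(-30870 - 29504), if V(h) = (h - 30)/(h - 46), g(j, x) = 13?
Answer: -79704668068/33 ≈ -2.4153e+9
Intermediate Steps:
Z = 13
V(h) = (-30 + h)/(-46 + h)
(40005 + V(Z))*(-30870 - 29504) = (40005 + (-30 + 13)/(-46 + 13))*(-30870 - 29504) = (40005 - 17/(-33))*(-60374) = (40005 - 1/33*(-17))*(-60374) = (40005 + 17/33)*(-60374) = (1320182/33)*(-60374) = -79704668068/33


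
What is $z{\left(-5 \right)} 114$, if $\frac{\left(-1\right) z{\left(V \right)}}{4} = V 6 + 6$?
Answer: $10944$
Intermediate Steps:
$z{\left(V \right)} = -24 - 24 V$ ($z{\left(V \right)} = - 4 \left(V 6 + 6\right) = - 4 \left(6 V + 6\right) = - 4 \left(6 + 6 V\right) = -24 - 24 V$)
$z{\left(-5 \right)} 114 = \left(-24 - -120\right) 114 = \left(-24 + 120\right) 114 = 96 \cdot 114 = 10944$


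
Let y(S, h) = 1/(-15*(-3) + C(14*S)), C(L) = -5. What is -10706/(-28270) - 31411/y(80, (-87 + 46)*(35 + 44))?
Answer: -17759774047/14135 ≈ -1.2564e+6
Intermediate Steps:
y(S, h) = 1/40 (y(S, h) = 1/(-15*(-3) - 5) = 1/(45 - 5) = 1/40)
-10706/(-28270) - 31411/y(80, (-87 + 46)*(35 + 44)) = -10706/(-28270) - 31411/1/40 = -10706*(-1/28270) - 31411*40 = 5353/14135 - 1256440 = -17759774047/14135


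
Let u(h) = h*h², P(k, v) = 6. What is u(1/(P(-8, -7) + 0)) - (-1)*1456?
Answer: 314497/216 ≈ 1456.0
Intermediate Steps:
u(h) = h³
u(1/(P(-8, -7) + 0)) - (-1)*1456 = (1/(6 + 0))³ - (-1)*1456 = (1/6)³ - 1*(-1456) = (⅙)³ + 1456 = 1/216 + 1456 = 314497/216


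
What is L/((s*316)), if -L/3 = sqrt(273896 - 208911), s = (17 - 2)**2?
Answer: -sqrt(64985)/23700 ≈ -0.010756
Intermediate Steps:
s = 225 (s = 15**2 = 225)
L = -3*sqrt(64985) (L = -3*sqrt(273896 - 208911) = -3*sqrt(64985) ≈ -764.76)
L/((s*316)) = (-3*sqrt(64985))/((225*316)) = -3*sqrt(64985)/71100 = -3*sqrt(64985)*(1/71100) = -sqrt(64985)/23700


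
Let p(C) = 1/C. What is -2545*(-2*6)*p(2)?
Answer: 15270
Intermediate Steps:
p(C) = 1/C
-2545*(-2*6)*p(2) = -2545*(-2*6)/2 = -(-30540)/2 = -2545*(-6) = 15270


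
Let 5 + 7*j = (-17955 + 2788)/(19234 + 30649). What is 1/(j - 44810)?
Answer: -349181/15647065192 ≈ -2.2316e-5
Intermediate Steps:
j = -264582/349181 (j = -5/7 + ((-17955 + 2788)/(19234 + 30649))/7 = -5/7 + (-15167/49883)/7 = -5/7 + (-15167*1/49883)/7 = -5/7 + (⅐)*(-15167/49883) = -5/7 - 15167/349181 = -264582/349181 ≈ -0.75772)
1/(j - 44810) = 1/(-264582/349181 - 44810) = 1/(-15647065192/349181) = -349181/15647065192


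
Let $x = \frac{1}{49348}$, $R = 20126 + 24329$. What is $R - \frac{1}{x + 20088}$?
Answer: $\frac{44068358145027}{991302625} \approx 44455.0$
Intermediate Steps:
$R = 44455$
$x = \frac{1}{49348} \approx 2.0264 \cdot 10^{-5}$
$R - \frac{1}{x + 20088} = 44455 - \frac{1}{\frac{1}{49348} + 20088} = 44455 - \frac{1}{\frac{991302625}{49348}} = 44455 - \frac{49348}{991302625} = \frac{44068358145027}{991302625}$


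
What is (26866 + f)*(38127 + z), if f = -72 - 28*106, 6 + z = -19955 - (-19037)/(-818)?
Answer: 176797866663/409 ≈ 4.3227e+8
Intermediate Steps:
z = -16347135/818 (z = -6 + (-19955 - (-19037)/(-818)) = -6 + (-19955 - (-19037)*(-1)/818) = -6 + (-19955 - 1*19037/818) = -6 + (-19955 - 19037/818) = -6 - 16342227/818 = -16347135/818 ≈ -19984.)
f = -3040 (f = -72 - 2968 = -3040)
(26866 + f)*(38127 + z) = (26866 - 3040)*(38127 - 16347135/818) = 23826*(14840751/818) = 176797866663/409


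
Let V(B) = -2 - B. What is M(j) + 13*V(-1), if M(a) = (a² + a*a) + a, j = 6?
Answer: 65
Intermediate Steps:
M(a) = a + 2*a² (M(a) = (a² + a²) + a = 2*a² + a = a + 2*a²)
M(j) + 13*V(-1) = 6*(1 + 2*6) + 13*(-2 - 1*(-1)) = 6*(1 + 12) + 13*(-2 + 1) = 6*13 + 13*(-1) = 78 - 13 = 65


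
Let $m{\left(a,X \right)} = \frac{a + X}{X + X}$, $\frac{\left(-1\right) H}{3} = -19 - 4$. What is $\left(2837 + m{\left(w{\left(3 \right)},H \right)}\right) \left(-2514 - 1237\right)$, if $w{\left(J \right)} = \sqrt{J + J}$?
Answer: $- \frac{21286925}{2} - \frac{3751 \sqrt{6}}{138} \approx -1.0644 \cdot 10^{7}$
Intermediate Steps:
$H = 69$ ($H = - 3 \left(-19 - 4\right) = \left(-3\right) \left(-23\right) = 69$)
$w{\left(J \right)} = \sqrt{2} \sqrt{J}$ ($w{\left(J \right)} = \sqrt{2 J} = \sqrt{2} \sqrt{J}$)
$m{\left(a,X \right)} = \frac{X + a}{2 X}$
$\left(2837 + m{\left(w{\left(3 \right)},H \right)}\right) \left(-2514 - 1237\right) = \left(2837 + \frac{69 + \sqrt{2} \sqrt{3}}{2 \cdot 69}\right) \left(-2514 - 1237\right) = \left(2837 + \frac{1}{2} \cdot \frac{1}{69} \left(69 + \sqrt{6}\right)\right) \left(-3751\right) = \left(2837 + \left(\frac{1}{2} + \frac{\sqrt{6}}{138}\right)\right) \left(-3751\right) = \left(\frac{5675}{2} + \frac{\sqrt{6}}{138}\right) \left(-3751\right) = - \frac{21286925}{2} - \frac{3751 \sqrt{6}}{138}$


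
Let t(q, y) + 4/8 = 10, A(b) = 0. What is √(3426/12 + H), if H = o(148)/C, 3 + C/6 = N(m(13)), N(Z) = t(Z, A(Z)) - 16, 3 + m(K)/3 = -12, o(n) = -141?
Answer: √415834/38 ≈ 16.970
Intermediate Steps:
t(q, y) = 19/2 (t(q, y) = -½ + 10 = 19/2)
m(K) = -45 (m(K) = -9 + 3*(-12) = -9 - 36 = -45)
N(Z) = -13/2 (N(Z) = 19/2 - 16 = -13/2)
C = -57 (C = -18 + 6*(-13/2) = -18 - 39 = -57)
H = 47/19 (H = -141/(-57) = -141*(-1/57) = 47/19 ≈ 2.4737)
√(3426/12 + H) = √(3426/12 + 47/19) = √((1/12)*3426 + 47/19) = √(571/2 + 47/19) = √(10943/38) = √415834/38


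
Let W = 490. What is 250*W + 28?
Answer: 122528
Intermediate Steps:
250*W + 28 = 250*490 + 28 = 122500 + 28 = 122528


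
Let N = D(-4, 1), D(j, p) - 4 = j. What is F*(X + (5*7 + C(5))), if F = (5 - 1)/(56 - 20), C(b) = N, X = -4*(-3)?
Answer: 47/9 ≈ 5.2222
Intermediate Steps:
D(j, p) = 4 + j
X = 12
N = 0 (N = 4 - 4 = 0)
C(b) = 0
F = 1/9 (F = 4/36 = 4*(1/36) = 1/9 ≈ 0.11111)
F*(X + (5*7 + C(5))) = (12 + (5*7 + 0))/9 = (12 + (35 + 0))/9 = (12 + 35)/9 = (1/9)*47 = 47/9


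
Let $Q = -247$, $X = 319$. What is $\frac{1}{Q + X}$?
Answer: $\frac{1}{72} \approx 0.013889$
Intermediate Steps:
$\frac{1}{Q + X} = \frac{1}{-247 + 319} = \frac{1}{72}$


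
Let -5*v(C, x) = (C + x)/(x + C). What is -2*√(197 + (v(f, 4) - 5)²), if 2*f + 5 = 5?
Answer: -2*√5601/5 ≈ -29.936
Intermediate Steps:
f = 0 (f = -5/2 + (½)*5 = -5/2 + 5/2 = 0)
v(C, x) = -⅕ (v(C, x) = -(C + x)/(5*(x + C)) = -(C + x)/(5*(C + x)) = -⅕*1 = -⅕)
-2*√(197 + (v(f, 4) - 5)²) = -2*√(197 + (-⅕ - 5)²) = -2*√(197 + (-26/5)²) = -2*√(197 + 676/25) = -2*√5601/5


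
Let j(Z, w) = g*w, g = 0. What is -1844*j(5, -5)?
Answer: 0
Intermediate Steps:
j(Z, w) = 0 (j(Z, w) = 0*w = 0)
-1844*j(5, -5) = -1844*0 = 0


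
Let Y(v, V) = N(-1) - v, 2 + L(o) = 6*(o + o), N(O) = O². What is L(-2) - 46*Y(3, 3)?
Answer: 66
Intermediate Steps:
L(o) = -2 + 12*o (L(o) = -2 + 6*(o + o) = -2 + 6*(2*o) = -2 + 12*o)
Y(v, V) = 1 - v (Y(v, V) = (-1)² - v = 1 - v)
L(-2) - 46*Y(3, 3) = (-2 + 12*(-2)) - 46*(1 - 1*3) = (-2 - 24) - 46*(1 - 3) = -26 - 46*(-2) = -26 + 92 = 66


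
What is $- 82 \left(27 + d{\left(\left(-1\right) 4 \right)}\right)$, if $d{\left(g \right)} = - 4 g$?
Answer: $-3526$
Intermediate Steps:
$- 82 \left(27 + d{\left(\left(-1\right) 4 \right)}\right) = - 82 \left(27 - 4 \left(\left(-1\right) 4\right)\right) = - 82 \left(27 - -16\right) = - 82 \left(27 + 16\right) = \left(-82\right) 43 = -3526$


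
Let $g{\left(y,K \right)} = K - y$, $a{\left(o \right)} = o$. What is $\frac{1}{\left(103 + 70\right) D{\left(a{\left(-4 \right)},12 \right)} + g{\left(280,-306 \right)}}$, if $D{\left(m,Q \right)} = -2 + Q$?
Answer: $\frac{1}{1144} \approx 0.00087413$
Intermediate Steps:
$\frac{1}{\left(103 + 70\right) D{\left(a{\left(-4 \right)},12 \right)} + g{\left(280,-306 \right)}} = \frac{1}{\left(103 + 70\right) \left(-2 + 12\right) - 586} = \frac{1}{173 \cdot 10 - 586} = \frac{1}{1730 - 586} = \frac{1}{1144}$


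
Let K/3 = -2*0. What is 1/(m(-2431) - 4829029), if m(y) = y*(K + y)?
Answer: 1/1080732 ≈ 9.2530e-7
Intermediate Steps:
K = 0 (K = 3*(-2*0) = 3*0 = 0)
m(y) = y**2 (m(y) = y*(0 + y) = y*y = y**2)
1/(m(-2431) - 4829029) = 1/((-2431)**2 - 4829029) = 1/(5909761 - 4829029) = 1/1080732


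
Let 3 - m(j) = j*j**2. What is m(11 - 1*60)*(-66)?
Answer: -7765032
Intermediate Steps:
m(j) = 3 - j**3 (m(j) = 3 - j*j**2 = 3 - j**3)
m(11 - 1*60)*(-66) = (3 - (11 - 1*60)**3)*(-66) = (3 - (11 - 60)**3)*(-66) = (3 - 1*(-49)**3)*(-66) = (3 - 1*(-117649))*(-66) = (3 + 117649)*(-66) = 117652*(-66) = -7765032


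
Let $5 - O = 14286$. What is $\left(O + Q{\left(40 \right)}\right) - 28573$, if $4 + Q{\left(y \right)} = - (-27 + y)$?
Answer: $-42871$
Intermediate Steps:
$O = -14281$ ($O = 5 - 14286 = -14281$)
$Q{\left(y \right)} = 23 - y$ ($Q{\left(y \right)} = -4 - \left(-27 + y\right) = 23 - y$)
$\left(O + Q{\left(40 \right)}\right) - 28573 = \left(-14281 + \left(23 - 40\right)\right) - 28573 = \left(-14281 - 17\right) - 28573 = -14298 - 28573 = -42871$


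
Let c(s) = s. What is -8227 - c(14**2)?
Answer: -8423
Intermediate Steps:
-8227 - c(14**2) = -8227 - 1*14**2 = -8227 - 1*196 = -8227 - 196 = -8423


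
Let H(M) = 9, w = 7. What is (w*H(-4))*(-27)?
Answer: -1701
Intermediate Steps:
(w*H(-4))*(-27) = (7*9)*(-27) = 63*(-27) = -1701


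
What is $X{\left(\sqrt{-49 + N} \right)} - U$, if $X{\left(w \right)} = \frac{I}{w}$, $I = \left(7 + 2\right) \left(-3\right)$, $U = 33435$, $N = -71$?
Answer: $-33435 + \frac{9 i \sqrt{30}}{20} \approx -33435.0 + 2.4648 i$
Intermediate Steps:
$I = -27$ ($I = 9 \left(-3\right) = -27$)
$X{\left(w \right)} = - \frac{27}{w}$
$X{\left(\sqrt{-49 + N} \right)} - U = - \frac{27}{\sqrt{-49 - 71}} - 33435 = - \frac{27}{\sqrt{-120}} - 33435 = - \frac{27}{2 i \sqrt{30}} - 33435 = - 27 \left(- \frac{i \sqrt{30}}{60}\right) - 33435 = \frac{9 i \sqrt{30}}{20} - 33435 = -33435 + \frac{9 i \sqrt{30}}{20}$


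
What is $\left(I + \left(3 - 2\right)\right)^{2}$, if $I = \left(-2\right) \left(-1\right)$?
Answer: $9$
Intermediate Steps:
$I = 2$
$\left(I + \left(3 - 2\right)\right)^{2} = \left(2 + \left(3 - 2\right)\right)^{2} = \left(2 + 1\right)^{2} = 3^{2} = 9$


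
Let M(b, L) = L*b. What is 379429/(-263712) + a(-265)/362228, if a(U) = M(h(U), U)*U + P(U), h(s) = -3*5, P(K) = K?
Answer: -103824329873/23880967584 ≈ -4.3476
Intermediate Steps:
h(s) = -15
a(U) = U - 15*U² (a(U) = (U*(-15))*U + U = (-15*U)*U + U = -15*U² + U = U - 15*U²)
379429/(-263712) + a(-265)/362228 = 379429/(-263712) - 265*(1 - 15*(-265))/362228 = 379429*(-1/263712) - 265*(1 + 3975)*(1/362228) = -379429/263712 - 265*3976*(1/362228) = -379429/263712 - 1053640*1/362228 = -379429/263712 - 263410/90557 = -103824329873/23880967584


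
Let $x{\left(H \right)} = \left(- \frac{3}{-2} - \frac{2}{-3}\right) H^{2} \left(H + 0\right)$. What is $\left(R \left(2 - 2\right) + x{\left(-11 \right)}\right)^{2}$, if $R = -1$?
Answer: $\frac{299393809}{36} \approx 8.3165 \cdot 10^{6}$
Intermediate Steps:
$x{\left(H \right)} = \frac{13 H^{3}}{6}$ ($x{\left(H \right)} = \left(\left(-3\right) \left(- \frac{1}{2}\right) - - \frac{2}{3}\right) H^{2} H = \left(\frac{3}{2} + \frac{2}{3}\right) H^{2} H = \frac{13 H^{2}}{6} H = \frac{13 H^{3}}{6}$)
$\left(R \left(2 - 2\right) + x{\left(-11 \right)}\right)^{2} = \left(- (2 - 2) + \frac{13 \left(-11\right)^{3}}{6}\right)^{2} = \left(\left(-1\right) 0 + \frac{13}{6} \left(-1331\right)\right)^{2} = \left(0 - \frac{17303}{6}\right)^{2} = \left(- \frac{17303}{6}\right)^{2} = \frac{299393809}{36}$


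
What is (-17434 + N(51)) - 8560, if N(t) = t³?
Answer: 106657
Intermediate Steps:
(-17434 + N(51)) - 8560 = (-17434 + 51³) - 8560 = (-17434 + 132651) - 8560 = 115217 - 8560 = 106657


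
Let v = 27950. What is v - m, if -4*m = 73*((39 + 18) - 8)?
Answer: 115377/4 ≈ 28844.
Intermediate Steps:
m = -3577/4 (m = -73*((39 + 18) - 8)/4 = -73*(57 - 8)/4 = -73*49/4 = -¼*3577 = -3577/4 ≈ -894.25)
v - m = 27950 - 1*(-3577/4) = 27950 + 3577/4 = 115377/4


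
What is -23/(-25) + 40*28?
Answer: 28023/25 ≈ 1120.9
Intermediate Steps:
-23/(-25) + 40*28 = -23*(-1/25) + 1120 = 23/25 + 1120 = 28023/25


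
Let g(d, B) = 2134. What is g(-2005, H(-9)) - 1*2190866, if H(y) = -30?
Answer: -2188732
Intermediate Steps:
g(-2005, H(-9)) - 1*2190866 = 2134 - 1*2190866 = 2134 - 2190866 = -2188732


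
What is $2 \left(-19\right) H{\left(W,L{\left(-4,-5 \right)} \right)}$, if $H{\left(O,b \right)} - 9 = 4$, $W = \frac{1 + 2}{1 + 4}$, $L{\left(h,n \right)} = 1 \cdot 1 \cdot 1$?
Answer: $-494$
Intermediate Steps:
$L{\left(h,n \right)} = 1$ ($L{\left(h,n \right)} = 1 \cdot 1 = 1$)
$W = \frac{3}{5} \approx 0.6$
$H{\left(O,b \right)} = 13$ ($H{\left(O,b \right)} = 9 + 4 = 13$)
$2 \left(-19\right) H{\left(W,L{\left(-4,-5 \right)} \right)} = 2 \left(-19\right) 13 = \left(-38\right) 13 = -494$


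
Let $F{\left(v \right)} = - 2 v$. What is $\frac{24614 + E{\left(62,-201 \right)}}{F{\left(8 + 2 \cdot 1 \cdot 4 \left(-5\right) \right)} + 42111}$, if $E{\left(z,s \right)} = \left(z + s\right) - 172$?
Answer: $\frac{24303}{42175} \approx 0.57624$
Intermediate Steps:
$E{\left(z,s \right)} = -172 + s + z$ ($E{\left(z,s \right)} = \left(s + z\right) - 172 = -172 + s + z$)
$\frac{24614 + E{\left(62,-201 \right)}}{F{\left(8 + 2 \cdot 1 \cdot 4 \left(-5\right) \right)} + 42111} = \frac{24614 - 311}{- 2 \left(8 + 2 \cdot 1 \cdot 4 \left(-5\right)\right) + 42111} = \frac{24614 - 311}{- 2 \left(8 + 2 \cdot 4 \left(-5\right)\right) + 42111} = \frac{24303}{- 2 \left(8 + 8 \left(-5\right)\right) + 42111} = \frac{24303}{- 2 \left(8 - 40\right) + 42111} = \frac{24303}{\left(-2\right) \left(-32\right) + 42111} = \frac{24303}{64 + 42111} = \frac{24303}{42175}$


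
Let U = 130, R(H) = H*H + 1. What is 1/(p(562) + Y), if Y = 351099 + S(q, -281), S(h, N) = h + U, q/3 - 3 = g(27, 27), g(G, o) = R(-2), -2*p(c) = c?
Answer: 1/350972 ≈ 2.8492e-6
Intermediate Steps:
R(H) = 1 + H**2 (R(H) = H**2 + 1 = 1 + H**2)
p(c) = -c/2
g(G, o) = 5 (g(G, o) = 1 + (-2)**2 = 1 + 4 = 5)
q = 24 (q = 9 + 3*5 = 9 + 15 = 24)
S(h, N) = 130 + h (S(h, N) = h + 130 = 130 + h)
Y = 351253 (Y = 351099 + (130 + 24) = 351099 + 154 = 351253)
1/(p(562) + Y) = 1/(-1/2*562 + 351253) = 1/(-281 + 351253) = 1/350972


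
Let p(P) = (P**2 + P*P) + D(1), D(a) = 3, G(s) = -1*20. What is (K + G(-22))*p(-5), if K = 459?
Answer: 23267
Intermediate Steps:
G(s) = -20
p(P) = 3 + 2*P**2 (p(P) = (P**2 + P*P) + 3 = (P**2 + P**2) + 3 = 2*P**2 + 3 = 3 + 2*P**2)
(K + G(-22))*p(-5) = (459 - 20)*(3 + 2*(-5)**2) = 439*(3 + 2*25) = 439*(3 + 50) = 439*53 = 23267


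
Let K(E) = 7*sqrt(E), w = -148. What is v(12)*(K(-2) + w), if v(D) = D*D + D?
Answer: -23088 + 1092*I*sqrt(2) ≈ -23088.0 + 1544.3*I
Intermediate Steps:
v(D) = D + D**2 (v(D) = D**2 + D = D + D**2)
v(12)*(K(-2) + w) = (12*(1 + 12))*(7*sqrt(-2) - 148) = (12*13)*(7*(I*sqrt(2)) - 148) = 156*(7*I*sqrt(2) - 148) = 156*(-148 + 7*I*sqrt(2)) = -23088 + 1092*I*sqrt(2)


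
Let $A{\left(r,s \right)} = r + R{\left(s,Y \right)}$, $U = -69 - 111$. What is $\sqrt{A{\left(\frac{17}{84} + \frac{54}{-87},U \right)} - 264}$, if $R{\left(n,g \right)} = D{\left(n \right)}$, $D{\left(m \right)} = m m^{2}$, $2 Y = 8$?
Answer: $\frac{43 i \sqrt{4679450643}}{1218} \approx 2415.0 i$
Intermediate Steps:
$Y = 4$ ($Y = \frac{1}{2} \cdot 8 = 4$)
$D{\left(m \right)} = m^{3}$
$R{\left(n,g \right)} = n^{3}$
$U = -180$
$A{\left(r,s \right)} = r + s^{3}$
$\sqrt{A{\left(\frac{17}{84} + \frac{54}{-87},U \right)} - 264} = \sqrt{\left(\left(\frac{17}{84} + \frac{54}{-87}\right) + \left(-180\right)^{3}\right) - 264} = \sqrt{\left(\left(17 \cdot \frac{1}{84} + 54 \left(- \frac{1}{87}\right)\right) - 5832000\right) - 264} = \sqrt{\left(\left(\frac{17}{84} - \frac{18}{29}\right) - 5832000\right) - 264} = \sqrt{\left(- \frac{1019}{2436} - 5832000\right) - 264} = \sqrt{- \frac{14206753019}{2436} - 264} = \sqrt{- \frac{14207396123}{2436}} = \frac{43 i \sqrt{4679450643}}{1218}$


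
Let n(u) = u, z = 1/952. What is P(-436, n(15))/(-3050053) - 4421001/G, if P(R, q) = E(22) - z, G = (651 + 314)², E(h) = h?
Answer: -12837061072271631/2703951895888600 ≈ -4.7475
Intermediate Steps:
z = 1/952 ≈ 0.0010504
G = 931225 (G = 965² = 931225)
P(R, q) = 20943/952 (P(R, q) = 22 - 1*1/952 = 22 - 1/952 = 20943/952)
P(-436, n(15))/(-3050053) - 4421001/G = (20943/952)/(-3050053) - 4421001/931225 = (20943/952)*(-1/3050053) - 4421001*1/931225 = -20943/2903650456 - 4421001/931225 = -12837061072271631/2703951895888600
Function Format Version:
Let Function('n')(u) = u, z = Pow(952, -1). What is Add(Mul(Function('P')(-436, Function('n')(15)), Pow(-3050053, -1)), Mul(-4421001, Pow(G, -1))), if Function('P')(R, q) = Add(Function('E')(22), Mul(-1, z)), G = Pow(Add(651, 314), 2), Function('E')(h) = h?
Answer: Rational(-12837061072271631, 2703951895888600) ≈ -4.7475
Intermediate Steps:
z = Rational(1, 952) ≈ 0.0010504
G = 931225 (G = Pow(965, 2) = 931225)
Function('P')(R, q) = Rational(20943, 952) (Function('P')(R, q) = Add(22, Mul(-1, Rational(1, 952))) = Add(22, Rational(-1, 952)) = Rational(20943, 952))
Add(Mul(Function('P')(-436, Function('n')(15)), Pow(-3050053, -1)), Mul(-4421001, Pow(G, -1))) = Add(Mul(Rational(20943, 952), Pow(-3050053, -1)), Mul(-4421001, Pow(931225, -1))) = Add(Mul(Rational(20943, 952), Rational(-1, 3050053)), Mul(-4421001, Rational(1, 931225))) = Add(Rational(-20943, 2903650456), Rational(-4421001, 931225)) = Rational(-12837061072271631, 2703951895888600)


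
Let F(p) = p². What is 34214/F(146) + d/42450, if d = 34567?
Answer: 273651809/113108025 ≈ 2.4194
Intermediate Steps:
34214/F(146) + d/42450 = 34214/(146²) + 34567/42450 = 34214/21316 + 34567*(1/42450) = 34214*(1/21316) + 34567/42450 = 17107/10658 + 34567/42450 = 273651809/113108025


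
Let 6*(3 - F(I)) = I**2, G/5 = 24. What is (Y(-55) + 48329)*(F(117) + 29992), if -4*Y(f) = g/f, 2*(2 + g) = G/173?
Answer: 4634204745039/3460 ≈ 1.3394e+9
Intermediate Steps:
G = 120 (G = 5*24 = 120)
g = -286/173 (g = -2 + (120/173)/2 = -2 + (120*(1/173))/2 = -2 + (1/2)*(120/173) = -2 + 60/173 = -286/173 ≈ -1.6532)
Y(f) = 143/(346*f) (Y(f) = -(-143)/(346*f) = 143/(346*f))
F(I) = 3 - I**2/6
(Y(-55) + 48329)*(F(117) + 29992) = ((143/346)/(-55) + 48329)*((3 - 1/6*117**2) + 29992) = ((143/346)*(-1/55) + 48329)*((3 - 1/6*13689) + 29992) = (-13/1730 + 48329)*((3 - 4563/2) + 29992) = 83609157*(-4557/2 + 29992)/1730 = (83609157/1730)*(55427/2) = 4634204745039/3460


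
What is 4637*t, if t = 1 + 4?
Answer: 23185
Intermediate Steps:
t = 5
4637*t = 4637*5 = 23185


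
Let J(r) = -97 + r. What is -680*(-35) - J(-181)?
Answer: 24078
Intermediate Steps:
-680*(-35) - J(-181) = -680*(-35) - (-97 - 181) = 23800 - 1*(-278) = 23800 + 278 = 24078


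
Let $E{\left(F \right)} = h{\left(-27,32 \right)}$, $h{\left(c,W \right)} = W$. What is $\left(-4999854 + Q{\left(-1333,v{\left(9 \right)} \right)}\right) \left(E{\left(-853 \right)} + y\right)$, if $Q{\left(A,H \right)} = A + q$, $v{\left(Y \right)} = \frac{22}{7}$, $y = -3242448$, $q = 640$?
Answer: $16213853601552$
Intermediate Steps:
$E{\left(F \right)} = 32$
$v{\left(Y \right)} = \frac{22}{7}$ ($v{\left(Y \right)} = 22 \cdot \frac{1}{7} = \frac{22}{7}$)
$Q{\left(A,H \right)} = 640 + A$ ($Q{\left(A,H \right)} = A + 640 = 640 + A$)
$\left(-4999854 + Q{\left(-1333,v{\left(9 \right)} \right)}\right) \left(E{\left(-853 \right)} + y\right) = \left(-4999854 + \left(640 - 1333\right)\right) \left(32 - 3242448\right) = \left(-4999854 - 693\right) \left(-3242416\right) = \left(-5000547\right) \left(-3242416\right) = 16213853601552$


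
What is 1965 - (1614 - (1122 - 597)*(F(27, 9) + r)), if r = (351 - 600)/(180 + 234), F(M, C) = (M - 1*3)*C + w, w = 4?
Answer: 5314621/46 ≈ 1.1554e+5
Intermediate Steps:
F(M, C) = 4 + C*(-3 + M) (F(M, C) = (M - 1*3)*C + 4 = (M - 3)*C + 4 = (-3 + M)*C + 4 = C*(-3 + M) + 4 = 4 + C*(-3 + M))
r = -83/138 (r = -249/414 = -249*1/414 = -83/138 ≈ -0.60145)
1965 - (1614 - (1122 - 597)*(F(27, 9) + r)) = 1965 - (1614 - (1122 - 597)*((4 - 3*9 + 9*27) - 83/138)) = 1965 - (1614 - 525*((4 - 27 + 243) - 83/138)) = 1965 - (1614 - 525*(220 - 83/138)) = 1965 - (1614 - 525*30277/138) = 1965 - (1614 - 1*5298475/46) = 1965 - (1614 - 5298475/46) = 1965 - 1*(-5224231/46) = 1965 + 5224231/46 = 5314621/46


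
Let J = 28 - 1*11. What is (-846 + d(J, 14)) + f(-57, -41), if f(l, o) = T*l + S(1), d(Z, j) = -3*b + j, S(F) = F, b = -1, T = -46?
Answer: 1794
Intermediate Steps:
J = 17 (J = 28 - 11 = 17)
d(Z, j) = 3 + j (d(Z, j) = -3*(-1) + j = 3 + j)
f(l, o) = 1 - 46*l (f(l, o) = -46*l + 1 = 1 - 46*l)
(-846 + d(J, 14)) + f(-57, -41) = (-846 + (3 + 14)) + (1 - 46*(-57)) = (-846 + 17) + (1 + 2622) = -829 + 2623 = 1794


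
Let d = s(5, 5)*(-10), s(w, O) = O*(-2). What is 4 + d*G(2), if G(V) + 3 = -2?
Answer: -496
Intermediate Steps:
G(V) = -5 (G(V) = -3 - 2 = -5)
s(w, O) = -2*O
d = 100 (d = -2*5*(-10) = -10*(-10) = 100)
4 + d*G(2) = 4 + 100*(-5) = 4 - 500 = -496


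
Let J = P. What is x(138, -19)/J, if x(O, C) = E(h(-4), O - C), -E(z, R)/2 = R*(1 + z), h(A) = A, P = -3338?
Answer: -471/1669 ≈ -0.28221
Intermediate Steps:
J = -3338
E(z, R) = -2*R*(1 + z)
x(O, C) = -6*C + 6*O (x(O, C) = -2*(O - C)*(1 - 4) = -2*(O - C)*(-3) = -6*C + 6*O)
x(138, -19)/J = (-6*(-19) + 6*138)/(-3338) = (114 + 828)*(-1/3338) = 942*(-1/3338) = -471/1669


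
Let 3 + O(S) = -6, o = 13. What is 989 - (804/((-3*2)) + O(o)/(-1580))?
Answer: 1774331/1580 ≈ 1123.0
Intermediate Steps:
O(S) = -9 (O(S) = -3 - 6 = -9)
989 - (804/((-3*2)) + O(o)/(-1580)) = 989 - (804/((-3*2)) - 9/(-1580)) = 989 - (804/(-6) - 9*(-1/1580)) = 989 - (804*(-1/6) + 9/1580) = 989 - (-134 + 9/1580) = 989 - 1*(-211711/1580) = 989 + 211711/1580 = 1774331/1580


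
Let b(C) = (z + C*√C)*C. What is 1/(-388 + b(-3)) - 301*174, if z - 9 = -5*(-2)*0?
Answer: -9032839447/172468 - 9*I*√3/172468 ≈ -52374.0 - 9.0385e-5*I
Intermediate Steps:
z = 9 (z = 9 - 5*(-2)*0 = 9 + 10*0 = 9 + 0 = 9)
b(C) = C*(9 + C^(3/2)) (b(C) = (9 + C*√C)*C = (9 + C^(3/2))*C = C*(9 + C^(3/2)))
1/(-388 + b(-3)) - 301*174 = 1/(-388 + ((-3)^(5/2) + 9*(-3))) - 301*174 = 1/(-388 + (9*I*√3 - 27)) - 52374 = 1/(-388 + (-27 + 9*I*√3)) - 52374 = 1/(-415 + 9*I*√3) - 52374 = -52374 + 1/(-415 + 9*I*√3)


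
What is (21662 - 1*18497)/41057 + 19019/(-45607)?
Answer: -636516928/1872486599 ≈ -0.33993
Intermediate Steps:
(21662 - 1*18497)/41057 + 19019/(-45607) = (21662 - 18497)*(1/41057) + 19019*(-1/45607) = 3165*(1/41057) - 19019/45607 = 3165/41057 - 19019/45607 = -636516928/1872486599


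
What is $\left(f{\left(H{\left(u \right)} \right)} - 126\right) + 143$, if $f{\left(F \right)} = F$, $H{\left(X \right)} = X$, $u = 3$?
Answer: $20$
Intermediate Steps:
$\left(f{\left(H{\left(u \right)} \right)} - 126\right) + 143 = \left(3 - 126\right) + 143 = -123 + 143 = 20$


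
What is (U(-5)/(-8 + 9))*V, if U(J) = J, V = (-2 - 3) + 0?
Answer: 25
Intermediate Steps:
V = -5 (V = -5 + 0 = -5)
(U(-5)/(-8 + 9))*V = -5/(-8 + 9)*(-5) = -5/1*(-5) = -5*1*(-5) = -5*(-5) = 25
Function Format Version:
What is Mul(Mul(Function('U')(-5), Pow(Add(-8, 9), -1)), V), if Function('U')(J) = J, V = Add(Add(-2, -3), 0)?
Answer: 25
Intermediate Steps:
V = -5 (V = Add(-5, 0) = -5)
Mul(Mul(Function('U')(-5), Pow(Add(-8, 9), -1)), V) = Mul(Mul(-5, Pow(Add(-8, 9), -1)), -5) = Mul(Mul(-5, Pow(1, -1)), -5) = Mul(Mul(-5, 1), -5) = Mul(-5, -5) = 25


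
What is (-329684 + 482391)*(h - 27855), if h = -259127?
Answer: -43824160274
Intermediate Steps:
(-329684 + 482391)*(h - 27855) = (-329684 + 482391)*(-259127 - 27855) = 152707*(-286982) = -43824160274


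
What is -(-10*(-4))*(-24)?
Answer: 960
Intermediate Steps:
-(-10*(-4))*(-24) = -40*(-24) = -1*(-960) = 960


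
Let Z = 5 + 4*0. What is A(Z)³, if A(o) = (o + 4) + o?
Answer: 2744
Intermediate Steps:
Z = 5 (Z = 5 + 0 = 5)
A(o) = 4 + 2*o (A(o) = (4 + o) + o = 4 + 2*o)
A(Z)³ = (4 + 2*5)³ = (4 + 10)³ = 14³ = 2744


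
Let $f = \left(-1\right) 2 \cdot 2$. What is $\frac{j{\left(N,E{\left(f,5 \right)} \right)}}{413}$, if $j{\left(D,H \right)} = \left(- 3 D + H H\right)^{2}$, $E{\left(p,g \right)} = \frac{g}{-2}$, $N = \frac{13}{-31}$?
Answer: $\frac{123823}{907184} \approx 0.13649$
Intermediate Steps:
$N = - \frac{13}{31}$ ($N = 13 \left(- \frac{1}{31}\right) = - \frac{13}{31} \approx -0.41935$)
$f = -4$ ($f = \left(-2\right) 2 = -4$)
$E{\left(p,g \right)} = - \frac{g}{2}$ ($E{\left(p,g \right)} = g \left(- \frac{1}{2}\right) = - \frac{g}{2}$)
$j{\left(D,H \right)} = \left(H^{2} - 3 D\right)^{2}$ ($j{\left(D,H \right)} = \left(- 3 D + H^{2}\right)^{2} = \left(H^{2} - 3 D\right)^{2}$)
$\frac{j{\left(N,E{\left(f,5 \right)} \right)}}{413} = \frac{\left(- \left(\left(- \frac{1}{2}\right) 5\right)^{2} + 3 \left(- \frac{13}{31}\right)\right)^{2}}{413} = \left(- \left(- \frac{5}{2}\right)^{2} - \frac{39}{31}\right)^{2} \cdot \frac{1}{413} = \left(\left(-1\right) \frac{25}{4} - \frac{39}{31}\right)^{2} \cdot \frac{1}{413} = \left(- \frac{25}{4} - \frac{39}{31}\right)^{2} \cdot \frac{1}{413} = \left(- \frac{931}{124}\right)^{2} \cdot \frac{1}{413} = \frac{866761}{15376} \cdot \frac{1}{413} = \frac{123823}{907184}$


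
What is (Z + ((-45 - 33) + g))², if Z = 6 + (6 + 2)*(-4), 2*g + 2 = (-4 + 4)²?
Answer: 11025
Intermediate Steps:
g = -1 (g = -1 + (-4 + 4)²/2 = -1 + (½)*0² = -1 + (½)*0 = -1 + 0 = -1)
Z = -26 (Z = 6 + 8*(-4) = 6 - 32 = -26)
(Z + ((-45 - 33) + g))² = (-26 + ((-45 - 33) - 1))² = (-26 + (-78 - 1))² = (-26 - 79)² = (-105)² = 11025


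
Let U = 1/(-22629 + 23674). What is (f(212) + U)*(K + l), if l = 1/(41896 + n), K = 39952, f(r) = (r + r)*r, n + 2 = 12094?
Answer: 67535562634375499/18805820 ≈ 3.5912e+9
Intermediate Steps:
U = 1/1045 ≈ 0.00095694
n = 12092 (n = -2 + 12094 = 12092)
f(r) = 2*r² (f(r) = (2*r)*r = 2*r²)
l = 1/53988 (l = 1/(41896 + 12092) = 1/53988 ≈ 1.8523e-5)
(f(212) + U)*(K + l) = (2*212² + 1/1045)*(39952 + 1/53988) = (2*44944 + 1/1045)*(2156928577/53988) = (89888 + 1/1045)*(2156928577/53988) = (93932961/1045)*(2156928577/53988) = 67535562634375499/18805820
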